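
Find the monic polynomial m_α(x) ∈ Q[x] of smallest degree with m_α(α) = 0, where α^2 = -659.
m_α(x) = x^2 + 659

α satisfies α^2 + 659 = 0, so x^2 + 659 annihilates α. Since d = -659 is squarefree and ≠ 1, it is not a perfect square in Q, so x^2 + 659 has no rational root and is therefore irreducible over Q (a degree-2 polynomial over a field is irreducible iff it has no root). Hence m_α(x) = x^2 + 659.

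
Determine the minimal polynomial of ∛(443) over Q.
m_α(x) = x^3 - 443

α satisfies α^3 = 443, so x^3 - 443 annihilates α. By the rational root test, a rational root p/q (in lowest terms) of x^3 - 443 would satisfy p^3 = 443 q^3, forcing q = 1 and p^3 = 443; but 443 is not a perfect cube, contradiction. A monic cubic over Q with no rational root is irreducible (any nontrivial factorization would include a linear factor). Hence x^3 - 443 is the minimal polynomial of α, and in particular [Q(α):Q] = 3.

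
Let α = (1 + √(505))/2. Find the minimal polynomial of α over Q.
m_α(x) = x^2 - x - 126

From 2α - 1 = √(505), squaring gives (2α - 1)^2 = 505, i.e. 4α^2 - 4α + 1 = 505, so α^2 - α + (1 - 505)/4 = 0. Since 505 ≡ 1 (mod 4), (1 - 505)/4 = -126 ∈ Z. The polynomial x^2 - x - 126 has discriminant 1 - 4·(-126) = 505, which is not a perfect square in Q (d = 505 is squarefree and ≠ 1), so x^2 - x - 126 is irreducible over Q. It is the minimal polynomial of α.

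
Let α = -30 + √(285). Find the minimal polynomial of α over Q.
m_α(x) = x^2 + 60x + 615

From α + 30 = √(285), squaring gives (α + 30)^2 = 285, i.e. α^2 + 60α + 900 = 285, so α^2 + 60α + 615 = 0. The discriminant of x^2 + 60x + 615 is (60)^2 - 4·(615) = 3600 - 2460 = 1140, and 4·(285) is not a perfect square in Q since 285 is squarefree and ≠ 1. Hence x^2 + 60x + 615 is irreducible over Q and is the minimal polynomial of α.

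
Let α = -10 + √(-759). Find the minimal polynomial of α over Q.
m_α(x) = x^2 + 20x + 859

From α + 10 = √(-759), squaring gives (α + 10)^2 = -759, i.e. α^2 + 20α + 100 = -759, so α^2 + 20α + 859 = 0. The discriminant of x^2 + 20x + 859 is (20)^2 - 4·(859) = 400 - 3436 = -3036, and 4·(-759) is not a perfect square in Q since -759 is squarefree and ≠ 1. Hence x^2 + 20x + 859 is irreducible over Q and is the minimal polynomial of α.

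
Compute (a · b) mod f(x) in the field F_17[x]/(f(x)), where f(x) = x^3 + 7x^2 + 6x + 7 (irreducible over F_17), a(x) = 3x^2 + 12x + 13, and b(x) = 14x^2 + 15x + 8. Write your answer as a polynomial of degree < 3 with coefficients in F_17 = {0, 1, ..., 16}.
a · b ≡ 4x^2 + 7x + 8 (mod f(x))

Multiply in F_17[x]: a(x)·b(x) = (3x^2 + 12x + 13)·(14x^2 + 15x + 8) = 8x^4 + 9x^3 + 12x^2 + 2x + 2. This has degree ≥ 3, so divide by f(x) over F_17: 8x^4 + 9x^3 + 12x^2 + 2x + 2 = (8x + 4)·(x^3 + 7x^2 + 6x + 7) + (4x^2 + 7x + 8). Hence a·b ≡ 4x^2 + 7x + 8 (mod f). (F_17[x]/(f) is a field with 17^3 = 4913 elements since f is irreducible of degree 3.)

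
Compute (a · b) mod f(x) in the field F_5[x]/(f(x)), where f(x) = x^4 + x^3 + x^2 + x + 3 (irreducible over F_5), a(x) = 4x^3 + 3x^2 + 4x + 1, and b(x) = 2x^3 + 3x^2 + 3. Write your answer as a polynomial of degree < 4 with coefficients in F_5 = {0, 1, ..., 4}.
a · b ≡ 4x^3 + 4x^2 + 3x + 1 (mod f(x))

Multiply in F_5[x]: a(x)·b(x) = (4x^3 + 3x^2 + 4x + 1)·(2x^3 + 3x^2 + 3) = 3x^6 + 3x^5 + 2x^4 + x^3 + 2x^2 + 2x + 3. This has degree ≥ 4, so divide by f(x) over F_5: 3x^6 + 3x^5 + 2x^4 + x^3 + 2x^2 + 2x + 3 = (3x^2 + 4)·(x^4 + x^3 + x^2 + x + 3) + (4x^3 + 4x^2 + 3x + 1). Hence a·b ≡ 4x^3 + 4x^2 + 3x + 1 (mod f). (F_5[x]/(f) is a field with 5^4 = 625 elements since f is irreducible of degree 4.)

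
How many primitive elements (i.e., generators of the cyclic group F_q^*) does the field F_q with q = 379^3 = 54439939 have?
There are φ(54439938) = 15279840 primitive elements

F_q^* is cyclic of order q - 1 = 54439938. A cyclic group of order m has exactly φ(m) generators. Here m = 54439938 = 2 · 3^4 · 7 · 61 · 787, so the number of primitive elements is φ(54439938) = 15279840.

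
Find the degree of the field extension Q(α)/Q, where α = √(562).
[Q(α):Q] = 2

[Q(α):Q] equals the degree of the minimal polynomial of α. Here α^2 = 562 and x^2 - 562 is irreducible (d = 562 is squarefree, ≠ 1, hence not a square), so deg(m_α) = 2. Thus [Q(α):Q] = 2.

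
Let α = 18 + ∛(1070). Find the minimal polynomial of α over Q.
m_α(x) = x^3 - 54x^2 + 972x - 6902

Set β = α - 18 = ∛(1070), so β^3 = 1070. Then (α - 18)^3 - 1070 = 0, i.e. α is a root of g(x) = (x - 18)^3 - 1070 = x^3 - 54x^2 + 972x - 6902. Since g(x) = h(x - 18) where h(x) = x^3 - 1070, and h is irreducible over Q (because 1070 is not a perfect cube, so h has no rational root, and a monic cubic with no rational root is irreducible), g is also irreducible (irreducibility is preserved under the substitution x → x - 18). Hence m_α(x) = x^3 - 54x^2 + 972x - 6902.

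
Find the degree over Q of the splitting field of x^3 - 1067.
[K : Q] = 6

The roots of x^3 - 1067 are ∛1067, ω∛1067, ω^2∛1067 where ω = e^(2πi/3) is a primitive cube root of unity, so K = Q(∛1067, ω). Now [Q(∛1067):Q] = 3 (since 1067 is not a perfect cube, x^3 - 1067 is irreducible) and [Q(ω):Q] = 2. Both 2 and 3 divide [K:Q], and [K:Q] ≤ 3·2 = 6, so [K:Q] = 6. (Equivalently: Q(∛1067) ⊂ R but ω ∉ R, so [K : Q(∛1067)] = 2.)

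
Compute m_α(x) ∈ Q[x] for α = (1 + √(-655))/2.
m_α(x) = x^2 - x + 164

From 2α - 1 = √(-655), squaring gives (2α - 1)^2 = -655, i.e. 4α^2 - 4α + 1 = -655, so α^2 - α + (1 + 655)/4 = 0. Since -655 ≡ 1 (mod 4), (1 + 655)/4 = 164 ∈ Z. The polynomial x^2 - x + 164 has discriminant 1 - 4·(164) = -655, which is not a perfect square in Q (d = -655 is squarefree and ≠ 1), so x^2 - x + 164 is irreducible over Q. It is the minimal polynomial of α.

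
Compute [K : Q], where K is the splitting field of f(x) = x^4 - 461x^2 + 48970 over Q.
[K : Q] = 4

Solving the quadratic in x^2: x^2 = (461 ± √(461^2 - 4·48970))/2 = (461 ± √16641)/2 = (461 ± 129)/2, giving x^2 = 166 or x^2 = 295. So f(x) = (x^2 - 166)(x^2 - 295) and the roots of f are ±√166, ±√295. Hence the splitting field is K = Q(√166, √295). Since 166 and 295 are distinct squarefree integers > 1, their product 48970 is not a perfect square, so √295 ∉ Q(√166). By the tower law [K:Q] = [Q(√166,√295):Q(√166)] · [Q(√166):Q] = 2 · 2 = 4.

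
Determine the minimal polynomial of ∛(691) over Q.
m_α(x) = x^3 - 691

α satisfies α^3 = 691, so x^3 - 691 annihilates α. By the rational root test, a rational root p/q (in lowest terms) of x^3 - 691 would satisfy p^3 = 691 q^3, forcing q = 1 and p^3 = 691; but 691 is not a perfect cube, contradiction. A monic cubic over Q with no rational root is irreducible (any nontrivial factorization would include a linear factor). Hence x^3 - 691 is the minimal polynomial of α, and in particular [Q(α):Q] = 3.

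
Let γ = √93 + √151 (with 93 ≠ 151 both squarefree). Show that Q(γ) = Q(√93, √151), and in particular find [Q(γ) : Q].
[Q(γ) : Q] = 4 (equivalently, Q(γ) = Q(√93, √151))

Obviously Q(γ) ⊆ Q(√93, √151), and [Q(√93, √151):Q] = 4 (since 93, 151 are distinct squarefree integers > 1 with 14043 not a perfect square). To show equality we compute the minimal polynomial of γ. From γ = √93 + √151: γ^2 = 93 + 2√(14043) + 151 = 244 + 2√(14043), so γ^2 - 244 = 2√(14043); squaring, (γ^2 - 244)^2 = 4·14043, i.e. γ^4 - 488γ^2 + 59536 - 56172 = 0, i.e. γ^4 - 488γ^2 + 3364 = 0. So γ is a root of x^4 - 488x^2 + 3364. This polynomial is irreducible over Q: it has no rational root (each ±√93 ± √151 is irrational), and any factorization into two quadratics over Q would force √(14043) ∈ Q (pairing opposite roots) or √93, √151 ∈ Q (other pairings), all impossible. Hence [Q(γ):Q] = 4 = [Q(√93, √151):Q], so Q(γ) = Q(√93, √151).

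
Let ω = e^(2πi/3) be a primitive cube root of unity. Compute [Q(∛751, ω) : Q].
[Q(∛751, ω) : Q] = 6

[Q(∛751):Q] = 3 (min poly x^3 - 751, irreducible since 751 is not a perfect cube). [Q(ω):Q] = 2 (min poly x^2 + x + 1). Since Q(∛751) ⊂ R and ω ∉ R, we have ω ∉ Q(∛751), so x^2 + x + 1 remains irreducible over Q(∛751) and [Q(∛751, ω) : Q(∛751)] = 2. By the tower law, [Q(∛751, ω) : Q] = 3 · 2 = 6. (In fact Q(∛751, ω) is the splitting field of x^3 - 751 over Q.)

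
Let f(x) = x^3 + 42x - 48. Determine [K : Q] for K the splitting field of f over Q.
[K : Q] = 6

By the rational root test, any rational root of the monic integer polynomial f(x) = x^3 + 42x - 48 must be an integer dividing the constant term -48, i.e. one of ±{1, 2, 3, 4, 6, 8, 12, 16, 24, 48}. Evaluating: f(1) = -5, f(-1) = -91, f(2) = 44, f(-2) = -140, f(3) = 105, f(-3) = -201, f(4) = 184, f(-4) = -280, f(6) = 420, f(-6) = -516, f(8) = 800, f(-8) = -896, f(12) = 2184, f(-12) = -2280, f(16) = 4720, f(-16) = -4816, f(24) = 14784, f(-24) = -14880, f(48) = 112560, f(-48) = -112656; none is 0, so f has no rational root and is therefore irreducible over Q (a cubic with no linear factor over a field is irreducible). For an irreducible cubic, the Galois group is A_3 or S_3 according as the discriminant disc(f) = -4a^3 - 27b^2 = -4·(42)^3 - 27·(-48)^2 = -358560 is or is not a square in Q. Here disc(f) = -358560 is not a perfect square in Q, so the Galois group of f over Q is not contained in A_3 and must be all of S_3. The splitting field has degree |S_3| = 6 over Q, so [K : Q] = 6.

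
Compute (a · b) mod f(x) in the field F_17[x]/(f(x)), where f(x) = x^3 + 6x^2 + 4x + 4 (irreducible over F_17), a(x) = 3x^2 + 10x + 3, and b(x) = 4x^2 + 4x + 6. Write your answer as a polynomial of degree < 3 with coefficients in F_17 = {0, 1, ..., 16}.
a · b ≡ 6x^2 + 2x + 13 (mod f(x))

Multiply in F_17[x]: a(x)·b(x) = (3x^2 + 10x + 3)·(4x^2 + 4x + 6) = 12x^4 + x^3 + 2x^2 + 4x + 1. This has degree ≥ 3, so divide by f(x) over F_17: 12x^4 + x^3 + 2x^2 + 4x + 1 = (12x + 14)·(x^3 + 6x^2 + 4x + 4) + (6x^2 + 2x + 13). Hence a·b ≡ 6x^2 + 2x + 13 (mod f). (F_17[x]/(f) is a field with 17^3 = 4913 elements since f is irreducible of degree 3.)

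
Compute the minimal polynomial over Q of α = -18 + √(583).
m_α(x) = x^2 + 36x - 259

From α + 18 = √(583), squaring gives (α + 18)^2 = 583, i.e. α^2 + 36α + 324 = 583, so α^2 + 36α - 259 = 0. The discriminant of x^2 + 36x - 259 is (36)^2 - 4·(-259) = 1296 + 1036 = 2332, and 4·(583) is not a perfect square in Q since 583 is squarefree and ≠ 1. Hence x^2 + 36x - 259 is irreducible over Q and is the minimal polynomial of α.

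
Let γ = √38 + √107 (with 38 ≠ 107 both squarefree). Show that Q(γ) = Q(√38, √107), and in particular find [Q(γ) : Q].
[Q(γ) : Q] = 4 (equivalently, Q(γ) = Q(√38, √107))

Obviously Q(γ) ⊆ Q(√38, √107), and [Q(√38, √107):Q] = 4 (since 38, 107 are distinct squarefree integers > 1 with 4066 not a perfect square). To show equality we compute the minimal polynomial of γ. From γ = √38 + √107: γ^2 = 38 + 2√(4066) + 107 = 145 + 2√(4066), so γ^2 - 145 = 2√(4066); squaring, (γ^2 - 145)^2 = 4·4066, i.e. γ^4 - 290γ^2 + 21025 - 16264 = 0, i.e. γ^4 - 290γ^2 + 4761 = 0. So γ is a root of x^4 - 290x^2 + 4761. This polynomial is irreducible over Q: it has no rational root (each ±√38 ± √107 is irrational), and any factorization into two quadratics over Q would force √(4066) ∈ Q (pairing opposite roots) or √38, √107 ∈ Q (other pairings), all impossible. Hence [Q(γ):Q] = 4 = [Q(√38, √107):Q], so Q(γ) = Q(√38, √107).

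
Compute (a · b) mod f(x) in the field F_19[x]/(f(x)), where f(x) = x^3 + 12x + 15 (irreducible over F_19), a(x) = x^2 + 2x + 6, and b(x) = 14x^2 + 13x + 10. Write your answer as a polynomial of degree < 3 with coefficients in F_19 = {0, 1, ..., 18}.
a · b ≡ 9x^2 + 4x + 15 (mod f(x))

Multiply in F_19[x]: a(x)·b(x) = (x^2 + 2x + 6)·(14x^2 + 13x + 10) = 14x^4 + 3x^3 + 6x^2 + 3x + 3. This has degree ≥ 3, so divide by f(x) over F_19: 14x^4 + 3x^3 + 6x^2 + 3x + 3 = (14x + 3)·(x^3 + 12x + 15) + (9x^2 + 4x + 15). Hence a·b ≡ 9x^2 + 4x + 15 (mod f). (F_19[x]/(f) is a field with 19^3 = 6859 elements since f is irreducible of degree 3.)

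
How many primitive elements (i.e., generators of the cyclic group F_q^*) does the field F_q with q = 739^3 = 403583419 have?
There are φ(403583418) = 112492800 primitive elements

F_q^* is cyclic of order q - 1 = 403583418. A cyclic group of order m has exactly φ(m) generators. Here m = 403583418 = 2 · 3^3 · 7 · 41 · 26041, so the number of primitive elements is φ(403583418) = 112492800.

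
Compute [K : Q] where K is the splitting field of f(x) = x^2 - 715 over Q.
[K : Q] = 2

f(x) = x^2 - 715 factors as (x - √715)(x + √715). The splitting field is K = Q(√715). Since 715 is squarefree and > 1, it is not a perfect square, so x^2 - 715 is irreducible over Q and [Q(√715) : Q] = 2. Hence [K : Q] = 2.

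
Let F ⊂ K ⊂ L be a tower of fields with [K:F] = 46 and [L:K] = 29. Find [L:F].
[L:F] = 1334

The tower law says that for any tower of field extensions F ⊂ K ⊂ L with finite degrees, [L:F] = [L:K] · [K:F]. Here this gives [L:F] = 29 · 46 = 1334.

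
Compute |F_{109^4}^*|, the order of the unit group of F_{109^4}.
|F_{109^4}^*| = 141158160

F_{109^4} has 109^4 = 141158161 elements; its multiplicative group consists of all nonzero elements, so |F_{109^4}^*| = 141158161 - 1 = 141158160. (It is cyclic since any finite subgroup of the multiplicative group of a field is cyclic.)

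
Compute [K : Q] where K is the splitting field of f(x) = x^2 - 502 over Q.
[K : Q] = 2

f(x) = x^2 - 502 factors as (x - √502)(x + √502). The splitting field is K = Q(√502). Since 502 is squarefree and > 1, it is not a perfect square, so x^2 - 502 is irreducible over Q and [Q(√502) : Q] = 2. Hence [K : Q] = 2.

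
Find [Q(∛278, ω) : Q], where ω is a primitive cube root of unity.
[Q(∛278, ω) : Q] = 6

[Q(∛278):Q] = 3 (min poly x^3 - 278, irreducible since 278 is not a perfect cube). [Q(ω):Q] = 2 (min poly x^2 + x + 1). Since Q(∛278) ⊂ R and ω ∉ R, we have ω ∉ Q(∛278), so x^2 + x + 1 remains irreducible over Q(∛278) and [Q(∛278, ω) : Q(∛278)] = 2. By the tower law, [Q(∛278, ω) : Q] = 3 · 2 = 6. (In fact Q(∛278, ω) is the splitting field of x^3 - 278 over Q.)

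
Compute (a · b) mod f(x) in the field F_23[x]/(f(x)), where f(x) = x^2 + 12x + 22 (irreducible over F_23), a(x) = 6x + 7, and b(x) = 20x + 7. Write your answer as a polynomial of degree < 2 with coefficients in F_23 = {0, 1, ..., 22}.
a · b ≡ 7x + 8 (mod f(x))

Multiply in F_23[x]: a(x)·b(x) = (6x + 7)·(20x + 7) = 5x^2 + 21x + 3. This has degree ≥ 2, so divide by f(x) over F_23: 5x^2 + 21x + 3 = (5)·(x^2 + 12x + 22) + (7x + 8). Hence a·b ≡ 7x + 8 (mod f). (F_23[x]/(f) is a field with 23^2 = 529 elements since f is irreducible of degree 2.)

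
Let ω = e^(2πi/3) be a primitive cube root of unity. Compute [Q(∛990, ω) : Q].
[Q(∛990, ω) : Q] = 6

[Q(∛990):Q] = 3 (min poly x^3 - 990, irreducible since 990 is not a perfect cube). [Q(ω):Q] = 2 (min poly x^2 + x + 1). Since Q(∛990) ⊂ R and ω ∉ R, we have ω ∉ Q(∛990), so x^2 + x + 1 remains irreducible over Q(∛990) and [Q(∛990, ω) : Q(∛990)] = 2. By the tower law, [Q(∛990, ω) : Q] = 3 · 2 = 6. (In fact Q(∛990, ω) is the splitting field of x^3 - 990 over Q.)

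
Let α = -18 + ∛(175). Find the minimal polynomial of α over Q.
m_α(x) = x^3 + 54x^2 + 972x + 5657

Set β = α + 18 = ∛(175), so β^3 = 175. Then (α + 18)^3 - 175 = 0, i.e. α is a root of g(x) = (x + 18)^3 - 175 = x^3 + 54x^2 + 972x + 5657. Since g(x) = h(x + 18) where h(x) = x^3 - 175, and h is irreducible over Q (because 175 is not a perfect cube, so h has no rational root, and a monic cubic with no rational root is irreducible), g is also irreducible (irreducibility is preserved under the substitution x → x + 18). Hence m_α(x) = x^3 + 54x^2 + 972x + 5657.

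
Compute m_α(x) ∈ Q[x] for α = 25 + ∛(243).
m_α(x) = x^3 - 75x^2 + 1875x - 15868

Set β = α - 25 = ∛(243), so β^3 = 243. Then (α - 25)^3 - 243 = 0, i.e. α is a root of g(x) = (x - 25)^3 - 243 = x^3 - 75x^2 + 1875x - 15868. Since g(x) = h(x - 25) where h(x) = x^3 - 243, and h is irreducible over Q (because 243 is not a perfect cube, so h has no rational root, and a monic cubic with no rational root is irreducible), g is also irreducible (irreducibility is preserved under the substitution x → x - 25). Hence m_α(x) = x^3 - 75x^2 + 1875x - 15868.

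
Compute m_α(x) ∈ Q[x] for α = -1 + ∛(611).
m_α(x) = x^3 + 3x^2 + 3x - 610

Set β = α + 1 = ∛(611), so β^3 = 611. Then (α + 1)^3 - 611 = 0, i.e. α is a root of g(x) = (x + 1)^3 - 611 = x^3 + 3x^2 + 3x - 610. Since g(x) = h(x + 1) where h(x) = x^3 - 611, and h is irreducible over Q (because 611 is not a perfect cube, so h has no rational root, and a monic cubic with no rational root is irreducible), g is also irreducible (irreducibility is preserved under the substitution x → x + 1). Hence m_α(x) = x^3 + 3x^2 + 3x - 610.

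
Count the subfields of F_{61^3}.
F_{61^3} has 2 subfields

The subfields of F_{p^n} are exactly the fields F_{p^d} for d | n (each is the fixed field of the unique index-d subgroup of Gal(F_{p^n}/F_p) ≅ Z/nZ). The divisors of n = 3 are {1, 3}, giving 2 subfields: F_{61^1}, F_{61^3}.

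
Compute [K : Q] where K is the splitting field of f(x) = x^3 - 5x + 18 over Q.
[K : Q] = 6

By the rational root test, any rational root of the monic integer polynomial f(x) = x^3 - 5x + 18 must be an integer dividing the constant term 18, i.e. one of ±{1, 2, 3, 6, 9, 18}. Evaluating: f(1) = 14, f(-1) = 22, f(2) = 16, f(-2) = 20, f(3) = 30, f(-3) = 6, f(6) = 204, f(-6) = -168, f(9) = 702, f(-9) = -666, f(18) = 5760, f(-18) = -5724; none is 0, so f has no rational root and is therefore irreducible over Q (a cubic with no linear factor over a field is irreducible). For an irreducible cubic, the Galois group is A_3 or S_3 according as the discriminant disc(f) = -4a^3 - 27b^2 = -4·(-5)^3 - 27·(18)^2 = -8248 is or is not a square in Q. Here disc(f) = -8248 is not a perfect square in Q, so the Galois group of f over Q is not contained in A_3 and must be all of S_3. The splitting field has degree |S_3| = 6 over Q, so [K : Q] = 6.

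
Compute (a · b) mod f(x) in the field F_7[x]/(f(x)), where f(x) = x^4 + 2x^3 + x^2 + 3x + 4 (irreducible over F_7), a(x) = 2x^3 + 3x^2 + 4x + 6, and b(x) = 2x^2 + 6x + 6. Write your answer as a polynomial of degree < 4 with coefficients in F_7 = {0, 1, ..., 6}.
a · b ≡ 4x^2 + 3 (mod f(x))

Multiply in F_7[x]: a(x)·b(x) = (2x^3 + 3x^2 + 4x + 6)·(2x^2 + 6x + 6) = 4x^5 + 4x^4 + 3x^3 + 5x^2 + 4x + 1. This has degree ≥ 4, so divide by f(x) over F_7: 4x^5 + 4x^4 + 3x^3 + 5x^2 + 4x + 1 = (4x + 3)·(x^4 + 2x^3 + x^2 + 3x + 4) + (4x^2 + 3). Hence a·b ≡ 4x^2 + 3 (mod f). (F_7[x]/(f) is a field with 7^4 = 2401 elements since f is irreducible of degree 4.)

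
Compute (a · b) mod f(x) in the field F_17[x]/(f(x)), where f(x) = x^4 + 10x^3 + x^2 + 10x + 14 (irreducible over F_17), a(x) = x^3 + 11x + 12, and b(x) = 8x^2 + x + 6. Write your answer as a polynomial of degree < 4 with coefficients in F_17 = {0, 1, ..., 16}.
a · b ≡ 9x^3 + 4x^2 + 8x + 5 (mod f(x))

Multiply in F_17[x]: a(x)·b(x) = (x^3 + 11x + 12)·(8x^2 + x + 6) = 8x^5 + x^4 + 9x^3 + 5x^2 + 10x + 4. This has degree ≥ 4, so divide by f(x) over F_17: 8x^5 + x^4 + 9x^3 + 5x^2 + 10x + 4 = (8x + 6)·(x^4 + 10x^3 + x^2 + 10x + 14) + (9x^3 + 4x^2 + 8x + 5). Hence a·b ≡ 9x^3 + 4x^2 + 8x + 5 (mod f). (F_17[x]/(f) is a field with 17^4 = 83521 elements since f is irreducible of degree 4.)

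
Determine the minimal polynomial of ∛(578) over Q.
m_α(x) = x^3 - 578

α satisfies α^3 = 578, so x^3 - 578 annihilates α. By the rational root test, a rational root p/q (in lowest terms) of x^3 - 578 would satisfy p^3 = 578 q^3, forcing q = 1 and p^3 = 578; but 578 is not a perfect cube, contradiction. A monic cubic over Q with no rational root is irreducible (any nontrivial factorization would include a linear factor). Hence x^3 - 578 is the minimal polynomial of α, and in particular [Q(α):Q] = 3.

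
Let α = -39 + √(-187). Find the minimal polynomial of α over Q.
m_α(x) = x^2 + 78x + 1708

From α + 39 = √(-187), squaring gives (α + 39)^2 = -187, i.e. α^2 + 78α + 1521 = -187, so α^2 + 78α + 1708 = 0. The discriminant of x^2 + 78x + 1708 is (78)^2 - 4·(1708) = 6084 - 6832 = -748, and 4·(-187) is not a perfect square in Q since -187 is squarefree and ≠ 1. Hence x^2 + 78x + 1708 is irreducible over Q and is the minimal polynomial of α.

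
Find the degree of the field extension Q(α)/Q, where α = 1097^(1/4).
[Q(α):Q] = 4

α is a root of x^4 - 1097. By Eisenstein's criterion at the prime p = 1097 (which divides the constant term 1097 but p^2 = 1203409 does not, since 1097 is squarefree), x^4 - 1097 is irreducible over Q. Hence [Q(α):Q] = 4.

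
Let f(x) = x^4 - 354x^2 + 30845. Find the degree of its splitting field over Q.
[K : Q] = 4

Solving the quadratic in x^2: x^2 = (354 ± √(354^2 - 4·30845))/2 = (354 ± √1936)/2 = (354 ± 44)/2, giving x^2 = 155 or x^2 = 199. So f(x) = (x^2 - 155)(x^2 - 199) and the roots of f are ±√155, ±√199. Hence the splitting field is K = Q(√155, √199). Since 155 and 199 are distinct squarefree integers > 1, their product 30845 is not a perfect square, so √199 ∉ Q(√155). By the tower law [K:Q] = [Q(√155,√199):Q(√155)] · [Q(√155):Q] = 2 · 2 = 4.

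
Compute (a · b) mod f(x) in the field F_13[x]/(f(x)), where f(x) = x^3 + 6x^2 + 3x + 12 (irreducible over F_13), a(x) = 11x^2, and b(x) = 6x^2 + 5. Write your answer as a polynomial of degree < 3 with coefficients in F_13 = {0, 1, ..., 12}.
a · b ≡ 10x^2 + 6x + 7 (mod f(x))

Multiply in F_13[x]: a(x)·b(x) = (11x^2)·(6x^2 + 5) = x^4 + 3x^2. This has degree ≥ 3, so divide by f(x) over F_13: x^4 + 3x^2 = (x + 7)·(x^3 + 6x^2 + 3x + 12) + (10x^2 + 6x + 7). Hence a·b ≡ 10x^2 + 6x + 7 (mod f). (F_13[x]/(f) is a field with 13^3 = 2197 elements since f is irreducible of degree 3.)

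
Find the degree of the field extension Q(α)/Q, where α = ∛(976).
[Q(α):Q] = 3

The minimal polynomial of α is x^3 - 976, irreducible over Q since 976 is not a perfect cube (so x^3 - 976 has no rational root). Hence [Q(α):Q] = deg(m_α) = 3.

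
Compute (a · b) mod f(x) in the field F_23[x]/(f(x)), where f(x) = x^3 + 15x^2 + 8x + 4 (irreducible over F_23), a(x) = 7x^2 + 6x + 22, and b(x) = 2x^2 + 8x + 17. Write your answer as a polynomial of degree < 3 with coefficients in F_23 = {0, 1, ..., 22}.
a · b ≡ 21x^2 + x + 22 (mod f(x))

Multiply in F_23[x]: a(x)·b(x) = (7x^2 + 6x + 22)·(2x^2 + 8x + 17) = 14x^4 + 22x^3 + 4x^2 + 2x + 6. This has degree ≥ 3, so divide by f(x) over F_23: 14x^4 + 22x^3 + 4x^2 + 2x + 6 = (14x + 19)·(x^3 + 15x^2 + 8x + 4) + (21x^2 + x + 22). Hence a·b ≡ 21x^2 + x + 22 (mod f). (F_23[x]/(f) is a field with 23^3 = 12167 elements since f is irreducible of degree 3.)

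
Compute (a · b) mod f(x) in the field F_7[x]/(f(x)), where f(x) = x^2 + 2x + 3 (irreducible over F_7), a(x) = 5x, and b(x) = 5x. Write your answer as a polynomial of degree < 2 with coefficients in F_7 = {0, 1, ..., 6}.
a · b ≡ 6x + 2 (mod f(x))

Multiply in F_7[x]: a(x)·b(x) = (5x)·(5x) = 4x^2. This has degree ≥ 2, so divide by f(x) over F_7: 4x^2 = (4)·(x^2 + 2x + 3) + (6x + 2). Hence a·b ≡ 6x + 2 (mod f). (F_7[x]/(f) is a field with 7^2 = 49 elements since f is irreducible of degree 2.)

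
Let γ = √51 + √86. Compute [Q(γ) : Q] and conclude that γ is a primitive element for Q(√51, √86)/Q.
[Q(γ) : Q] = 4 (equivalently, Q(γ) = Q(√51, √86))

Obviously Q(γ) ⊆ Q(√51, √86), and [Q(√51, √86):Q] = 4 (since 51, 86 are distinct squarefree integers > 1 with 4386 not a perfect square). To show equality we compute the minimal polynomial of γ. From γ = √51 + √86: γ^2 = 51 + 2√(4386) + 86 = 137 + 2√(4386), so γ^2 - 137 = 2√(4386); squaring, (γ^2 - 137)^2 = 4·4386, i.e. γ^4 - 274γ^2 + 18769 - 17544 = 0, i.e. γ^4 - 274γ^2 + 1225 = 0. So γ is a root of x^4 - 274x^2 + 1225. This polynomial is irreducible over Q: it has no rational root (each ±√51 ± √86 is irrational), and any factorization into two quadratics over Q would force √(4386) ∈ Q (pairing opposite roots) or √51, √86 ∈ Q (other pairings), all impossible. Hence [Q(γ):Q] = 4 = [Q(√51, √86):Q], so Q(γ) = Q(√51, √86).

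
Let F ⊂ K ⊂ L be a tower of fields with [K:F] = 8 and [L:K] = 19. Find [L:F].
[L:F] = 152

The tower law says that for any tower of field extensions F ⊂ K ⊂ L with finite degrees, [L:F] = [L:K] · [K:F]. Here this gives [L:F] = 19 · 8 = 152.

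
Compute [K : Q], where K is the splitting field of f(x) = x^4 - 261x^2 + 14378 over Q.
[K : Q] = 4

Solving the quadratic in x^2: x^2 = (261 ± √(261^2 - 4·14378))/2 = (261 ± √10609)/2 = (261 ± 103)/2, giving x^2 = 79 or x^2 = 182. So f(x) = (x^2 - 79)(x^2 - 182) and the roots of f are ±√79, ±√182. Hence the splitting field is K = Q(√79, √182). Since 79 and 182 are distinct squarefree integers > 1, their product 14378 is not a perfect square, so √182 ∉ Q(√79). By the tower law [K:Q] = [Q(√79,√182):Q(√79)] · [Q(√79):Q] = 2 · 2 = 4.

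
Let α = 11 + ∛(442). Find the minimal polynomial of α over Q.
m_α(x) = x^3 - 33x^2 + 363x - 1773

Set β = α - 11 = ∛(442), so β^3 = 442. Then (α - 11)^3 - 442 = 0, i.e. α is a root of g(x) = (x - 11)^3 - 442 = x^3 - 33x^2 + 363x - 1773. Since g(x) = h(x - 11) where h(x) = x^3 - 442, and h is irreducible over Q (because 442 is not a perfect cube, so h has no rational root, and a monic cubic with no rational root is irreducible), g is also irreducible (irreducibility is preserved under the substitution x → x - 11). Hence m_α(x) = x^3 - 33x^2 + 363x - 1773.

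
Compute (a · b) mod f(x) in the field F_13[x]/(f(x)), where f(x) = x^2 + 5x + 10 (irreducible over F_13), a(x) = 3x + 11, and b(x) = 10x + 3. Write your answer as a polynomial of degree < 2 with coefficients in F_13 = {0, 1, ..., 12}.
a · b ≡ 8x + 6 (mod f(x))

Multiply in F_13[x]: a(x)·b(x) = (3x + 11)·(10x + 3) = 4x^2 + 2x + 7. This has degree ≥ 2, so divide by f(x) over F_13: 4x^2 + 2x + 7 = (4)·(x^2 + 5x + 10) + (8x + 6). Hence a·b ≡ 8x + 6 (mod f). (F_13[x]/(f) is a field with 13^2 = 169 elements since f is irreducible of degree 2.)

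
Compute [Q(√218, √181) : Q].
[Q(√218, √181) : Q] = 4

[Q(√218):Q] = 2 (min poly x^2 - 218, irreducible since 218 is squarefree > 1). For the top step, suppose √181 ∈ Q(√218), say √181 = c + d√218 with c, d ∈ Q. Squaring: 181 = c^2 + 218d^2 + 2cd√218. Since √218 ∉ Q this forces 2cd = 0. If d = 0 then √181 = c ∈ Q, contradicting 181 squarefree > 1. If c = 0 then 181 = 218d^2, so 218·181 = (218d)^2 is a perfect square in Q — but 218·181 = 39458 is not a perfect square (since 218 and 181 are distinct squarefree integers). Contradiction. Hence √181 ∉ Q(√218), so x^2 - 181 stays irreducible over Q(√218) and [Q(√218, √181) : Q(√218)] = 2. By the tower law, [Q(√218, √181) : Q] = 2 · 2 = 4.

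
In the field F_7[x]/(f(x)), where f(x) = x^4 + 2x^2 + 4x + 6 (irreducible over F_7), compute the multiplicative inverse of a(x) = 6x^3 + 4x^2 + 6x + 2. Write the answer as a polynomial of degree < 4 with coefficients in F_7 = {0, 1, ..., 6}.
a(x)^(-1) ≡ 4x^3 + x^2 + 5x + 6 (mod f(x))

Since f is irreducible over F_7, F_7[x]/(f) is a field and a(x) ≠ 0 has an inverse. Apply the extended Euclidean algorithm to f(x) and a(x) in F_7[x]: f(x) = (6x + 3)·a(x) + (3x^2 + 2x);  a(x) = (2x)·(3x^2 + 2x) + (6x + 2);  (3x^2 + 2x) = (4x + 6)·(6x + 2) + (2). The last nonzero remainder is the constant 2 = gcd(f, a) in F_7. Back-substituting through the division chain expresses 2 = s(x)·a(x) + t(x)·f(x) with s(x) ≡ x^3 + 2x^2 + 3x + 5 (mod f), so (x^3 + 2x^2 + 3x + 5)·a(x) ≡ 2 (mod f). Multiplying by 2^(-1) ≡ 4 in F_7 gives a(x)^(-1) ≡ 4·(x^3 + 2x^2 + 3x + 5) ≡ 4x^3 + x^2 + 5x + 6 (mod f). Check: (6x^3 + 4x^2 + 6x + 2)·(4x^3 + x^2 + 5x + 6) = 3x^6 + x^5 + 2x^4 + 4x + 5 ≡ 1 (mod x^4 + 2x^2 + 4x + 6).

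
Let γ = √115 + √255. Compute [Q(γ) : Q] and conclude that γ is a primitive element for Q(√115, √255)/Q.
[Q(γ) : Q] = 4 (equivalently, Q(γ) = Q(√115, √255))

Obviously Q(γ) ⊆ Q(√115, √255), and [Q(√115, √255):Q] = 4 (since 115, 255 are distinct squarefree integers > 1 with 29325 not a perfect square). To show equality we compute the minimal polynomial of γ. From γ = √115 + √255: γ^2 = 115 + 2√(29325) + 255 = 370 + 2√(29325), so γ^2 - 370 = 2√(29325); squaring, (γ^2 - 370)^2 = 4·29325, i.e. γ^4 - 740γ^2 + 136900 - 117300 = 0, i.e. γ^4 - 740γ^2 + 19600 = 0. So γ is a root of x^4 - 740x^2 + 19600. This polynomial is irreducible over Q: it has no rational root (each ±√115 ± √255 is irrational), and any factorization into two quadratics over Q would force √(29325) ∈ Q (pairing opposite roots) or √115, √255 ∈ Q (other pairings), all impossible. Hence [Q(γ):Q] = 4 = [Q(√115, √255):Q], so Q(γ) = Q(√115, √255).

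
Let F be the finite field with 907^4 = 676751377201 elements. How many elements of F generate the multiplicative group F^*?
There are φ(676751377200) = 178471296000 primitive elements

F_q^* is cyclic of order q - 1 = 676751377200. A cyclic group of order m has exactly φ(m) generators. Here m = 676751377200 = 2^4 · 3 · 5^2 · 151 · 227 · 16453, so the number of primitive elements is φ(676751377200) = 178471296000.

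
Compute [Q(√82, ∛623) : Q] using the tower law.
[Q(√82, ∛623) : Q] = 6

Let L = Q(√82, ∛623). Since Q(√82) ⊂ L and [Q(√82):Q] = 2, the tower law gives 2 | [L:Q]. Likewise Q(∛623) ⊂ L with [Q(∛623):Q] = 3 (because 623 is not a perfect cube), so 3 | [L:Q]. As gcd(2,3) = 1, [L:Q] is divisible by 6. Conversely L is generated over Q by √82 and ∛623, so [L:Q] ≤ 2·3 = 6. Therefore [Q(√82, ∛623) : Q] = 6.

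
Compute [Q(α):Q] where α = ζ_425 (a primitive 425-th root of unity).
[Q(α):Q] = 320

The minimal polynomial of ζ_425 over Q is the 425-th cyclotomic polynomial Φ_425(x), which is irreducible over Q and has degree φ(425) = 320. Hence [Q(α):Q] = φ(425) = 320.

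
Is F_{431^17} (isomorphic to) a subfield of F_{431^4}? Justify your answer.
No: F_{431^17} is not a subfield of F_{431^4}

F_{p^m} embeds in F_{p^n} iff m | n. Here 17 ∤ 4 (since 4 = 0·17 + 4 with remainder 4 ≠ 0), so F_{431^17} is not a subfield of F_{431^4}. Equivalently: if it were, the tower law would give 17 = [F_{431^17}:F_431] dividing [F_{431^4}:F_431] = 4, contradiction.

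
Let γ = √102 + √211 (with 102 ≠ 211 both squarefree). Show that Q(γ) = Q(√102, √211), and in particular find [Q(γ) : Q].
[Q(γ) : Q] = 4 (equivalently, Q(γ) = Q(√102, √211))

Obviously Q(γ) ⊆ Q(√102, √211), and [Q(√102, √211):Q] = 4 (since 102, 211 are distinct squarefree integers > 1 with 21522 not a perfect square). To show equality we compute the minimal polynomial of γ. From γ = √102 + √211: γ^2 = 102 + 2√(21522) + 211 = 313 + 2√(21522), so γ^2 - 313 = 2√(21522); squaring, (γ^2 - 313)^2 = 4·21522, i.e. γ^4 - 626γ^2 + 97969 - 86088 = 0, i.e. γ^4 - 626γ^2 + 11881 = 0. So γ is a root of x^4 - 626x^2 + 11881. This polynomial is irreducible over Q: it has no rational root (each ±√102 ± √211 is irrational), and any factorization into two quadratics over Q would force √(21522) ∈ Q (pairing opposite roots) or √102, √211 ∈ Q (other pairings), all impossible. Hence [Q(γ):Q] = 4 = [Q(√102, √211):Q], so Q(γ) = Q(√102, √211).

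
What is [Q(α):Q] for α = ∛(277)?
[Q(α):Q] = 3

The minimal polynomial of α is x^3 - 277, irreducible over Q since 277 is not a perfect cube (so x^3 - 277 has no rational root). Hence [Q(α):Q] = deg(m_α) = 3.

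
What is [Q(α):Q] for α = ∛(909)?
[Q(α):Q] = 3

The minimal polynomial of α is x^3 - 909, irreducible over Q since 909 is not a perfect cube (so x^3 - 909 has no rational root). Hence [Q(α):Q] = deg(m_α) = 3.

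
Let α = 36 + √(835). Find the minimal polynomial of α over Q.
m_α(x) = x^2 - 72x + 461

From α - 36 = √(835), squaring gives (α - 36)^2 = 835, i.e. α^2 - 72α + 1296 = 835, so α^2 - 72α + 461 = 0. The discriminant of x^2 - 72x + 461 is (-72)^2 - 4·(461) = 5184 - 1844 = 3340, and 4·(835) is not a perfect square in Q since 835 is squarefree and ≠ 1. Hence x^2 - 72x + 461 is irreducible over Q and is the minimal polynomial of α.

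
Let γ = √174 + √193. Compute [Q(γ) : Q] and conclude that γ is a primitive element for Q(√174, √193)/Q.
[Q(γ) : Q] = 4 (equivalently, Q(γ) = Q(√174, √193))

Obviously Q(γ) ⊆ Q(√174, √193), and [Q(√174, √193):Q] = 4 (since 174, 193 are distinct squarefree integers > 1 with 33582 not a perfect square). To show equality we compute the minimal polynomial of γ. From γ = √174 + √193: γ^2 = 174 + 2√(33582) + 193 = 367 + 2√(33582), so γ^2 - 367 = 2√(33582); squaring, (γ^2 - 367)^2 = 4·33582, i.e. γ^4 - 734γ^2 + 134689 - 134328 = 0, i.e. γ^4 - 734γ^2 + 361 = 0. So γ is a root of x^4 - 734x^2 + 361. This polynomial is irreducible over Q: it has no rational root (each ±√174 ± √193 is irrational), and any factorization into two quadratics over Q would force √(33582) ∈ Q (pairing opposite roots) or √174, √193 ∈ Q (other pairings), all impossible. Hence [Q(γ):Q] = 4 = [Q(√174, √193):Q], so Q(γ) = Q(√174, √193).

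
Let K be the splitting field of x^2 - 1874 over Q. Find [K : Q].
[K : Q] = 2

f(x) = x^2 - 1874 factors as (x - √1874)(x + √1874). The splitting field is K = Q(√1874). Since 1874 is squarefree and > 1, it is not a perfect square, so x^2 - 1874 is irreducible over Q and [Q(√1874) : Q] = 2. Hence [K : Q] = 2.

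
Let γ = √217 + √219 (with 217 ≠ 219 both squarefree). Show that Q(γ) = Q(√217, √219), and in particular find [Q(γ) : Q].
[Q(γ) : Q] = 4 (equivalently, Q(γ) = Q(√217, √219))

Obviously Q(γ) ⊆ Q(√217, √219), and [Q(√217, √219):Q] = 4 (since 217, 219 are distinct squarefree integers > 1 with 47523 not a perfect square). To show equality we compute the minimal polynomial of γ. From γ = √217 + √219: γ^2 = 217 + 2√(47523) + 219 = 436 + 2√(47523), so γ^2 - 436 = 2√(47523); squaring, (γ^2 - 436)^2 = 4·47523, i.e. γ^4 - 872γ^2 + 190096 - 190092 = 0, i.e. γ^4 - 872γ^2 + 4 = 0. So γ is a root of x^4 - 872x^2 + 4. This polynomial is irreducible over Q: it has no rational root (each ±√217 ± √219 is irrational), and any factorization into two quadratics over Q would force √(47523) ∈ Q (pairing opposite roots) or √217, √219 ∈ Q (other pairings), all impossible. Hence [Q(γ):Q] = 4 = [Q(√217, √219):Q], so Q(γ) = Q(√217, √219).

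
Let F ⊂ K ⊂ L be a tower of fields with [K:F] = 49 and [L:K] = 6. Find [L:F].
[L:F] = 294

The tower law says that for any tower of field extensions F ⊂ K ⊂ L with finite degrees, [L:F] = [L:K] · [K:F]. Here this gives [L:F] = 6 · 49 = 294.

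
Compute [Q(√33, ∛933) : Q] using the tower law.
[Q(√33, ∛933) : Q] = 6

Let L = Q(√33, ∛933). Since Q(√33) ⊂ L and [Q(√33):Q] = 2, the tower law gives 2 | [L:Q]. Likewise Q(∛933) ⊂ L with [Q(∛933):Q] = 3 (because 933 is not a perfect cube), so 3 | [L:Q]. As gcd(2,3) = 1, [L:Q] is divisible by 6. Conversely L is generated over Q by √33 and ∛933, so [L:Q] ≤ 2·3 = 6. Therefore [Q(√33, ∛933) : Q] = 6.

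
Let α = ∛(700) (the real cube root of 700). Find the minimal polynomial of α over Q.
m_α(x) = x^3 - 700

α satisfies α^3 = 700, so x^3 - 700 annihilates α. By the rational root test, a rational root p/q (in lowest terms) of x^3 - 700 would satisfy p^3 = 700 q^3, forcing q = 1 and p^3 = 700; but 700 is not a perfect cube, contradiction. A monic cubic over Q with no rational root is irreducible (any nontrivial factorization would include a linear factor). Hence x^3 - 700 is the minimal polynomial of α, and in particular [Q(α):Q] = 3.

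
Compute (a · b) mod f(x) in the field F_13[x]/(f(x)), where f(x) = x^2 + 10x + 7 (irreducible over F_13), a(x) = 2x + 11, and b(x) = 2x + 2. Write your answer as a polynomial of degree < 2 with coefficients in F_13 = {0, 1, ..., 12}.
a · b ≡ 12x + 7 (mod f(x))

Multiply in F_13[x]: a(x)·b(x) = (2x + 11)·(2x + 2) = 4x^2 + 9. This has degree ≥ 2, so divide by f(x) over F_13: 4x^2 + 9 = (4)·(x^2 + 10x + 7) + (12x + 7). Hence a·b ≡ 12x + 7 (mod f). (F_13[x]/(f) is a field with 13^2 = 169 elements since f is irreducible of degree 2.)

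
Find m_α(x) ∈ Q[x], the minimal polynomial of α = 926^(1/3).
m_α(x) = x^3 - 926

α satisfies α^3 = 926, so x^3 - 926 annihilates α. By the rational root test, a rational root p/q (in lowest terms) of x^3 - 926 would satisfy p^3 = 926 q^3, forcing q = 1 and p^3 = 926; but 926 is not a perfect cube, contradiction. A monic cubic over Q with no rational root is irreducible (any nontrivial factorization would include a linear factor). Hence x^3 - 926 is the minimal polynomial of α, and in particular [Q(α):Q] = 3.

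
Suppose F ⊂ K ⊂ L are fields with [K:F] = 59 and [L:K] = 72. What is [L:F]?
[L:F] = 4248

The tower law says that for any tower of field extensions F ⊂ K ⊂ L with finite degrees, [L:F] = [L:K] · [K:F]. Here this gives [L:F] = 72 · 59 = 4248.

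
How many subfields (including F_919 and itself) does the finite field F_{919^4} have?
F_{919^4} has 3 subfields

The subfields of F_{p^n} are exactly the fields F_{p^d} for d | n (each is the fixed field of the unique index-d subgroup of Gal(F_{p^n}/F_p) ≅ Z/nZ). The divisors of n = 4 are {1, 2, 4}, giving 3 subfields: F_{919^1}, F_{919^2}, F_{919^4}.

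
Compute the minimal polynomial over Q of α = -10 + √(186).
m_α(x) = x^2 + 20x - 86

From α + 10 = √(186), squaring gives (α + 10)^2 = 186, i.e. α^2 + 20α + 100 = 186, so α^2 + 20α - 86 = 0. The discriminant of x^2 + 20x - 86 is (20)^2 - 4·(-86) = 400 + 344 = 744, and 4·(186) is not a perfect square in Q since 186 is squarefree and ≠ 1. Hence x^2 + 20x - 86 is irreducible over Q and is the minimal polynomial of α.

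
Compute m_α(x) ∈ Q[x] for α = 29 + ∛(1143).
m_α(x) = x^3 - 87x^2 + 2523x - 25532

Set β = α - 29 = ∛(1143), so β^3 = 1143. Then (α - 29)^3 - 1143 = 0, i.e. α is a root of g(x) = (x - 29)^3 - 1143 = x^3 - 87x^2 + 2523x - 25532. Since g(x) = h(x - 29) where h(x) = x^3 - 1143, and h is irreducible over Q (because 1143 is not a perfect cube, so h has no rational root, and a monic cubic with no rational root is irreducible), g is also irreducible (irreducibility is preserved under the substitution x → x - 29). Hence m_α(x) = x^3 - 87x^2 + 2523x - 25532.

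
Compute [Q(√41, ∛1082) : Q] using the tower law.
[Q(√41, ∛1082) : Q] = 6

Let L = Q(√41, ∛1082). Since Q(√41) ⊂ L and [Q(√41):Q] = 2, the tower law gives 2 | [L:Q]. Likewise Q(∛1082) ⊂ L with [Q(∛1082):Q] = 3 (because 1082 is not a perfect cube), so 3 | [L:Q]. As gcd(2,3) = 1, [L:Q] is divisible by 6. Conversely L is generated over Q by √41 and ∛1082, so [L:Q] ≤ 2·3 = 6. Therefore [Q(√41, ∛1082) : Q] = 6.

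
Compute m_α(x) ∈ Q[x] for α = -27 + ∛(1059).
m_α(x) = x^3 + 81x^2 + 2187x + 18624

Set β = α + 27 = ∛(1059), so β^3 = 1059. Then (α + 27)^3 - 1059 = 0, i.e. α is a root of g(x) = (x + 27)^3 - 1059 = x^3 + 81x^2 + 2187x + 18624. Since g(x) = h(x + 27) where h(x) = x^3 - 1059, and h is irreducible over Q (because 1059 is not a perfect cube, so h has no rational root, and a monic cubic with no rational root is irreducible), g is also irreducible (irreducibility is preserved under the substitution x → x + 27). Hence m_α(x) = x^3 + 81x^2 + 2187x + 18624.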